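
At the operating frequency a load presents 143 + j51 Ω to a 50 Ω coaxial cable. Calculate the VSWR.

Γ = (Z_L − Z_0)/(Z_L + Z_0) = (93 + j51)/(193 + j51)
|Γ| = 106/200 = 0.531
VSWR = (1 + |Γ|)/(1 − |Γ|) = 1.53/0.469

VSWR ≈ 3.27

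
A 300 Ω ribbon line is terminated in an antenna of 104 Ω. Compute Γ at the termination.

Γ = -0.485

Γ = (Z_L − Z_0)/(Z_L + Z_0) = (104 − 300)/(104 + 300) = -196/404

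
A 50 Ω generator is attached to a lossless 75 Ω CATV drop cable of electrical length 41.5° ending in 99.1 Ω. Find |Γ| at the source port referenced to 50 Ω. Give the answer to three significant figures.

|Γ| ≈ 0.256

tan(βl) = 0.885
Z_in = Z_0·(Z_L + jZ_0·tanβl)/(Z_0 + jZ_L·tanβl) = 74.7 − j20.9 Ω
Γ_s = (Z_in − Z_s)/(Z_in + Z_s) = (24.7 − j20.9)/(125 − j20.9), |Γ_s| = 0.256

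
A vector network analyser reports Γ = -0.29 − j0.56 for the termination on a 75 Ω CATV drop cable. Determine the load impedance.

Z_L = Z_0·(1 + Γ)/(1 − Γ) = 75·(0.71 − j0.56)/(1.29 + j0.56)

Z_L ≈ 22.8 − j42.5 Ω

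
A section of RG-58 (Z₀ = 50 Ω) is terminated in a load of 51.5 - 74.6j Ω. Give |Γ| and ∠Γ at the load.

Γ = (Z_L − Z_0)/(Z_L + Z_0) = (1.5 − j74.6)/(101.5 − j74.6)
|Γ| = 74.6/126 = 0.592

Γ ≈ 0.592 ∠ -52.5°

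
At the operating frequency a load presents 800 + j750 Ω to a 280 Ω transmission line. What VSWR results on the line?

VSWR ≈ 5.54

Γ = (Z_L − Z_0)/(Z_L + Z_0) = (520 + j750)/(1080 + j750)
|Γ| = 913/1310 = 0.694
VSWR = (1 + |Γ|)/(1 − |Γ|) = 1.69/0.306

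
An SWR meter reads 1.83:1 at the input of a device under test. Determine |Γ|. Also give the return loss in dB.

|Γ| = (S − 1)/(S + 1) = (1.83 − 1)/(1.83 + 1) = 0.83/2.83
RL = −20·log₁₀|Γ| = −20·log₁₀(0.293)

|Γ| ≈ 0.293; return loss ≈ 10.7 dB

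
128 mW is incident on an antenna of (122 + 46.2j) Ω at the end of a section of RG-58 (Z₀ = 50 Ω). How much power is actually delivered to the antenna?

|Γ| = |(72 + j46.2)/(172 + j46.2)| = 0.48
|Γ|² = 0.231
P_refl = |Γ|²·P_inc = 29.5 mW, P_del = (1 − |Γ|²)·P_inc = 98.5 mW

P_delivered ≈ 98.5 mW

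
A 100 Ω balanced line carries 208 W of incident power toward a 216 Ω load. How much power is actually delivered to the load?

P_delivered ≈ 180 W

Γ = (216 − 100)/(216 + 100) = 0.367
|Γ|² = 0.135
P_refl = |Γ|²·P_inc = 28 W, P_del = (1 − |Γ|²)·P_inc = 180 W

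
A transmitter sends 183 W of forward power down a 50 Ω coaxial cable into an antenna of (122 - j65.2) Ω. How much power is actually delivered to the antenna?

P_delivered ≈ 132 W

|Γ| = |(72 − j65.2)/(172 − j65.2)| = 0.528
|Γ|² = 0.279
P_refl = |Γ|²·P_inc = 51 W, P_del = (1 − |Γ|²)·P_inc = 132 W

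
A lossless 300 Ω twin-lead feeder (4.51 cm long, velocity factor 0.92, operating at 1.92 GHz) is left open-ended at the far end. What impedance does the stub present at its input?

λ = v/f = 0.92·c / 1.92 GHz = 0.144 m
βl = 2π·l/λ = 2π × 0.314 = 113°
tan(βl) = -2.36
For an open-ended stub, Z_in = −jZ_0·cot(βl) = −jZ_0/tan(βl)

Z_in ≈ +j127 Ω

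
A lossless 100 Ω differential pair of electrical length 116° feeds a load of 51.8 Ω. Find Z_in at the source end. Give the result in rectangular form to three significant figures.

Z_in ≈ 127 − j70.5 Ω

tan(βl) = tan(116°) = -2.05
Z_in = Z_0·(Z_L + jZ_0·tanβl)/(Z_0 + jZ_L·tanβl)
     = 100·(51.8 − j205)/(100 − j106)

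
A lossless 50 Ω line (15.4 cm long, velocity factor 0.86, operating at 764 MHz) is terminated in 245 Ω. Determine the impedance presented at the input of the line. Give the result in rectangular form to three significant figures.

Z_in ≈ 90.3 + j111 Ω

λ = v/f = 0.86·c / 764 MHz = 0.338 m
βl = 2π·l/λ = 2π × 0.456 = 164°
tan(βl) = tan(164°) = -0.284
Z_in = Z_0·(Z_L + jZ_0·tanβl)/(Z_0 + jZ_L·tanβl)
     = 50·(245 − j14.2)/(50 − j69.5)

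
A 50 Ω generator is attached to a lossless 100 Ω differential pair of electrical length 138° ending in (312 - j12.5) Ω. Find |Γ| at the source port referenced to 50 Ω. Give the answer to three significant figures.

|Γ| ≈ 0.627

tan(βl) = -0.9
Z_in = Z_0·(Z_L + jZ_0·tanβl)/(Z_0 + jZ_L·tanβl) = 65.1 + j90.5 Ω
Γ_s = (Z_in − Z_s)/(Z_in + Z_s) = (15.1 + j90.5)/(115 + j90.5), |Γ_s| = 0.627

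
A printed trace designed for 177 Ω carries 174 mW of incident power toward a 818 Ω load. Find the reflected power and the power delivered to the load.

P_reflected ≈ 72.2 mW; P_delivered ≈ 102 mW

Γ = (818 − 177)/(818 + 177) = 0.644
|Γ|² = 0.415
P_refl = |Γ|²·P_inc = 72.2 mW, P_del = (1 − |Γ|²)·P_inc = 102 mW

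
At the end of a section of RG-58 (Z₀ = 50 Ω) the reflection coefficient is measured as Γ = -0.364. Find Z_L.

Z_L ≈ 23.3 Ω

Z_L = Z_0·(1 + Γ)/(1 − Γ) = 50·(0.636)/(1.36)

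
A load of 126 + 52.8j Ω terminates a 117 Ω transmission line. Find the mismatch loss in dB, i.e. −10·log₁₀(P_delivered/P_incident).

Γ = (9 + j52.8)/(243 + j52.8), |Γ| = 0.215
|Γ|² = 0.0464, so P_del/P_inc = 1 − |Γ|² = 0.954
ML = −10·log₁₀(1 − |Γ|²)

mismatch loss ≈ 0.206 dB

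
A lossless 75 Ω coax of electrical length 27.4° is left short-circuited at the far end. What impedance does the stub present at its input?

Z_in ≈ +j38.9 Ω

tan(βl) = 0.518
For a short-circuited stub, Z_in = jZ_0·tan(βl)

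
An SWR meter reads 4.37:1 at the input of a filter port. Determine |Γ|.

|Γ| ≈ 0.628

|Γ| = (S − 1)/(S + 1) = (4.37 − 1)/(4.37 + 1) = 3.37/5.37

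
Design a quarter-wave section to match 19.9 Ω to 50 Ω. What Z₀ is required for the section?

Z_qwt = √(Z_0·R_L) = √(50 × 19.9) = √995

Z_qwt ≈ 31.5 Ω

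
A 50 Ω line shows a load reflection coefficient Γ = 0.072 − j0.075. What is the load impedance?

Z_L = Z_0·(1 + Γ)/(1 − Γ) = 50·(1.07 − j0.075)/(0.928 + j0.075)

Z_L ≈ 57.1 − j8.65 Ω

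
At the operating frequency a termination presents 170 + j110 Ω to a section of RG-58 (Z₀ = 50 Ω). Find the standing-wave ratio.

VSWR ≈ 4.91

Γ = (Z_L − Z_0)/(Z_L + Z_0) = (120 + j110)/(220 + j110)
|Γ| = 163/246 = 0.662
VSWR = (1 + |Γ|)/(1 − |Γ|) = 1.66/0.338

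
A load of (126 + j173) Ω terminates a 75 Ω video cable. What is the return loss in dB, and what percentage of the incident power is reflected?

Γ = (51 + j173)/(201 + j173), |Γ| = 0.68
RL = −20·log₁₀(0.68) = 3.35 dB
P_refl/P_inc = |Γ|² = 0.463

RL ≈ 3.35 dB; 46.3% of incident power reflected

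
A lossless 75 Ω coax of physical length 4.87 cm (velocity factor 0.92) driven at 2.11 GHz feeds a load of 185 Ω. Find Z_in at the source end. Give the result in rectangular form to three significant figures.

λ = v/f = 0.92·c / 2.11 GHz = 0.131 m
βl = 2π·l/λ = 2π × 0.372 = 134°
tan(βl) = tan(134°) = -1.03
Z_in = Z_0·(Z_L + jZ_0·tanβl)/(Z_0 + jZ_L·tanβl)
     = 75·(185 − j77.6)/(75 − j191)

Z_in ≈ 51 + j52.5 Ω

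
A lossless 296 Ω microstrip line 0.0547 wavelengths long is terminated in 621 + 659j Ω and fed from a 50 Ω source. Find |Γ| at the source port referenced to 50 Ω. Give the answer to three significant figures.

βl = 2π × 0.0547 = 19.7°
tan(βl) = 0.358
Z_in = Z_0·(Z_L + jZ_0·tanβl)/(Z_0 + jZ_L·tanβl) = 1160 − j514 Ω
Γ_s = (Z_in − Z_s)/(Z_in + Z_s) = (1110 − j514)/(1210 − j514), |Γ_s| = 0.93

|Γ| ≈ 0.93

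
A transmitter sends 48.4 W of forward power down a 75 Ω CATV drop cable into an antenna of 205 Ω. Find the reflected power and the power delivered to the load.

P_reflected ≈ 10.4 W; P_delivered ≈ 38 W

Γ = (205 − 75)/(205 + 75) = 0.464
|Γ|² = 0.216
P_refl = |Γ|²·P_inc = 10.4 W, P_del = (1 − |Γ|²)·P_inc = 38 W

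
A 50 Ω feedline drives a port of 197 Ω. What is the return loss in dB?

Γ = (197 − 50)/(197 + 50) = 0.595
RL = −20·log₁₀|Γ| = −20·log₁₀(0.595)

RL ≈ 4.51 dB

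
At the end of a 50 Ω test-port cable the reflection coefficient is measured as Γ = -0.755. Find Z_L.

Z_L ≈ 6.98 Ω

Z_L = Z_0·(1 + Γ)/(1 − Γ) = 50·(0.245)/(1.75)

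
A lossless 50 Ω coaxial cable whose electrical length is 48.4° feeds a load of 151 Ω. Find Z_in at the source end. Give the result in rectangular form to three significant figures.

tan(βl) = tan(48.4°) = 1.13
Z_in = Z_0·(Z_L + jZ_0·tanβl)/(Z_0 + jZ_L·tanβl)
     = 50·(151 + j56.3)/(50 + j170)

Z_in ≈ 27.3 − j36.4 Ω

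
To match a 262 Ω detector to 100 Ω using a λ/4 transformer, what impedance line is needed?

Z_qwt = √(Z_0·R_L) = √(100 × 262) = √26200

Z_qwt ≈ 162 Ω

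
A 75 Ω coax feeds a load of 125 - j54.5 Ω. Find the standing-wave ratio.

Γ = (Z_L − Z_0)/(Z_L + Z_0) = (50 − j54.5)/(200 − j54.5)
|Γ| = 74/207 = 0.357
VSWR = (1 + |Γ|)/(1 − |Γ|) = 1.36/0.643

VSWR ≈ 2.11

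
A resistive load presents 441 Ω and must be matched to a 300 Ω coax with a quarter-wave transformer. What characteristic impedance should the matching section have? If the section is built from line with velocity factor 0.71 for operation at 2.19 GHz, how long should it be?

Z_qwt ≈ 364 Ω; length ≈ 2.43 cm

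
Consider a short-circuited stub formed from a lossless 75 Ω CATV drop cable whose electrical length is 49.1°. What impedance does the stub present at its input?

Z_in ≈ +j86.6 Ω

tan(βl) = 1.15
For a short-circuited stub, Z_in = jZ_0·tan(βl)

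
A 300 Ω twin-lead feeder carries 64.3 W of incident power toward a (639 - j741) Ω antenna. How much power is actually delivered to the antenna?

|Γ| = |(339 − j741)/(939 − j741)| = 0.681
|Γ|² = 0.464
P_refl = |Γ|²·P_inc = 29.8 W, P_del = (1 − |Γ|²)·P_inc = 34.5 W

P_delivered ≈ 34.5 W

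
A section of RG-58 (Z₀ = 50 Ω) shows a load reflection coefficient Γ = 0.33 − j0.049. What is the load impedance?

Z_L = Z_0·(1 + Γ)/(1 − Γ) = 50·(1.33 − j0.049)/(0.67 + j0.049)

Z_L ≈ 98.5 − j10.9 Ω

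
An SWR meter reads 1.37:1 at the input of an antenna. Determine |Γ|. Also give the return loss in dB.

|Γ| = (S − 1)/(S + 1) = (1.37 − 1)/(1.37 + 1) = 0.37/2.37
RL = −20·log₁₀|Γ| = −20·log₁₀(0.156)

|Γ| ≈ 0.156; return loss ≈ 16.1 dB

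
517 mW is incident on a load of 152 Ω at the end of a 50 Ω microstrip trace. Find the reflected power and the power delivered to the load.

P_reflected ≈ 132 mW; P_delivered ≈ 385 mW

Γ = (152 − 50)/(152 + 50) = 0.505
|Γ|² = 0.255
P_refl = |Γ|²·P_inc = 132 mW, P_del = (1 − |Γ|²)·P_inc = 385 mW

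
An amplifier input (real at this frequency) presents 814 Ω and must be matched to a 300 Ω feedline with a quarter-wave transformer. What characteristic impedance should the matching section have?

Z_qwt ≈ 494 Ω

Z_qwt = √(Z_0·R_L) = √(300 × 814) = √244200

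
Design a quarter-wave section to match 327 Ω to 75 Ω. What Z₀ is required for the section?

Z_qwt = √(Z_0·R_L) = √(75 × 327) = √24520

Z_qwt ≈ 157 Ω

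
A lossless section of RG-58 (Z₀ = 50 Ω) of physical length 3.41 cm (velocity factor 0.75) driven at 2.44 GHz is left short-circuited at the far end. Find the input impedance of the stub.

Z_in ≈ −j53.4 Ω

λ = v/f = 0.75·c / 2.44 GHz = 0.0922 m
βl = 2π·l/λ = 2π × 0.37 = 133°
tan(βl) = -1.07
For a short-circuited stub, Z_in = jZ_0·tan(βl)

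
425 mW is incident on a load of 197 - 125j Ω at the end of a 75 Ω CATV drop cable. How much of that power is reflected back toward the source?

|Γ| = |(122 − j125)/(272 − j125)| = 0.583
|Γ|² = 0.34
P_refl = |Γ|²·P_inc = 145 mW, P_del = (1 − |Γ|²)·P_inc = 280 mW

P_reflected ≈ 145 mW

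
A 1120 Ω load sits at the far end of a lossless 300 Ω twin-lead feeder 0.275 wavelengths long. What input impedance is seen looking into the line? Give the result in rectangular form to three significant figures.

βl = 2π × 0.275 = 99°
tan(βl) = tan(99°) = -6.31
Z_in = Z_0·(Z_L + jZ_0·tanβl)/(Z_0 + jZ_L·tanβl)
     = 300·(1120 − j1890)/(300 − j7070)

Z_in ≈ 82.2 + j44 Ω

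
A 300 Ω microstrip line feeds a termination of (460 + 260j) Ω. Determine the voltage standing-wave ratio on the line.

VSWR ≈ 2.23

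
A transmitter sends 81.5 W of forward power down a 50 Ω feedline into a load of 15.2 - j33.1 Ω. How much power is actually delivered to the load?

|Γ| = |(-34.8 − j33.1)/(65.2 − j33.1)| = 0.657
|Γ|² = 0.431
P_refl = |Γ|²·P_inc = 35.2 W, P_del = (1 − |Γ|²)·P_inc = 46.3 W

P_delivered ≈ 46.3 W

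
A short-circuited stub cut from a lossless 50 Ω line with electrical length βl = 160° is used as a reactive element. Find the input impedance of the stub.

Z_in ≈ −j18.2 Ω

tan(βl) = -0.364
For a short-circuited stub, Z_in = jZ_0·tan(βl)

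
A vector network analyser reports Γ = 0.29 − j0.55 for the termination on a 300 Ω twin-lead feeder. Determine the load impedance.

Z_L = Z_0·(1 + Γ)/(1 − Γ) = 300·(1.29 − j0.55)/(0.71 + j0.55)

Z_L ≈ 228 − j409 Ω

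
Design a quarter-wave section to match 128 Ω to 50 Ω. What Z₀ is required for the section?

Z_qwt = √(Z_0·R_L) = √(50 × 128) = √6400

Z_qwt ≈ 80 Ω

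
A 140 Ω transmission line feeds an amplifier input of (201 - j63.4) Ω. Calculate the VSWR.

VSWR ≈ 1.68

Γ = (Z_L − Z_0)/(Z_L + Z_0) = (61 − j63.4)/(341 − j63.4)
|Γ| = 88/347 = 0.254
VSWR = (1 + |Γ|)/(1 − |Γ|) = 1.25/0.746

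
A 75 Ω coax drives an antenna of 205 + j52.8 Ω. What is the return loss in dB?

RL ≈ 6.15 dB

Γ = (130 + j52.8)/(280 + j52.8), |Γ| = 0.492
RL = −20·log₁₀|Γ| = −20·log₁₀(0.492)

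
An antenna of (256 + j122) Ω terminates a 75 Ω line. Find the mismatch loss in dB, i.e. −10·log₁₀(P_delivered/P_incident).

mismatch loss ≈ 2.1 dB

Γ = (181 + j122)/(331 + j122), |Γ| = 0.619
|Γ|² = 0.383, so P_del/P_inc = 1 − |Γ|² = 0.617
ML = −10·log₁₀(1 − |Γ|²)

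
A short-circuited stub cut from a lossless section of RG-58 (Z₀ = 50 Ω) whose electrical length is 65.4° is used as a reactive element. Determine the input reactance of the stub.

tan(βl) = 2.18
For a short-circuited stub, Z_in = jZ_0·tan(βl)

X_in ≈ 109 Ω (inductive)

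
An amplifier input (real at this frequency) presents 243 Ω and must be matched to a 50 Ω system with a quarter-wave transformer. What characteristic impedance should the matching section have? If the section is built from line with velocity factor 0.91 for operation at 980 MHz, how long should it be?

Z_qwt = √(Z_0·R_L) = √(50 × 243) = √12150
λ = 0.91·c/f = 0.279 m, so l = λ/4 = 0.0696 m

Z_qwt ≈ 110 Ω; length ≈ 6.96 cm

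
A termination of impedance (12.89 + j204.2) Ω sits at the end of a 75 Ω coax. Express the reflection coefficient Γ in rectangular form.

Γ = (Z_L − Z_0)/(Z_L + Z_0) = (-62.11 + j204.2)/(87.89 + j204.2)

Γ ≈ 0.733 + j0.62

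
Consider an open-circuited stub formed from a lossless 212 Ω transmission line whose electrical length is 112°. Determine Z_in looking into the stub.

tan(βl) = -2.48
For an open-circuited stub, Z_in = −jZ_0·cot(βl) = −jZ_0/tan(βl)

Z_in ≈ +j85.7 Ω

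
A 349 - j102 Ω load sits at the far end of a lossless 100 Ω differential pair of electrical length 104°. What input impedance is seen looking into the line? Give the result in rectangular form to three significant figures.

tan(βl) = tan(104°) = -4.01
Z_in = Z_0·(Z_L + jZ_0·tanβl)/(Z_0 + jZ_L·tanβl)
     = 100·(349 − j503)/(-309 − j1400)

Z_in ≈ 29 + j31.3 Ω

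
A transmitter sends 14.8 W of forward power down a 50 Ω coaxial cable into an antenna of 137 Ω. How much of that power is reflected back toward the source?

P_reflected ≈ 3.2 W

Γ = (137 − 50)/(137 + 50) = 0.465
|Γ|² = 0.216
P_refl = |Γ|²·P_inc = 3.2 W, P_del = (1 − |Γ|²)·P_inc = 11.6 W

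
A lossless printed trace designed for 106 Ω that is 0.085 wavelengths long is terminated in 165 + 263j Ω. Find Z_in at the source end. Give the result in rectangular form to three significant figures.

βl = 2π × 0.085 = 30.6°
tan(βl) = tan(30.6°) = 0.591
Z_in = Z_0·(Z_L + jZ_0·tanβl)/(Z_0 + jZ_L·tanβl)
     = 106·(165 + j326)/(-49.5 + j97.6)

Z_in ≈ 209 − j285 Ω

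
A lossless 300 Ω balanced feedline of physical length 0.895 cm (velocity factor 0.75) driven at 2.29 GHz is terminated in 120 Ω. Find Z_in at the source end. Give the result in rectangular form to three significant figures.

Z_in ≈ 159 + j152 Ω

λ = v/f = 0.75·c / 2.29 GHz = 0.0983 m
βl = 2π·l/λ = 2π × 0.0911 = 32.8°
tan(βl) = tan(32.8°) = 0.644
Z_in = Z_0·(Z_L + jZ_0·tanβl)/(Z_0 + jZ_L·tanβl)
     = 300·(120 + j193)/(300 + j77.3)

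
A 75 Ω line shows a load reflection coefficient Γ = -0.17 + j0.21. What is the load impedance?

Z_L = Z_0·(1 + Γ)/(1 − Γ) = 75·(0.83 + j0.21)/(1.17 − j0.21)

Z_L ≈ 49.2 + j22.3 Ω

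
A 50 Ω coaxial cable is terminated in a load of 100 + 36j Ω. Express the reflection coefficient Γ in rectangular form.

Γ = (Z_L − Z_0)/(Z_L + Z_0) = (50 + j36)/(150 + j36)

Γ ≈ 0.37 + j0.151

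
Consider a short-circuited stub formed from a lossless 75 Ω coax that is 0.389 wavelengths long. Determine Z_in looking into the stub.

βl = 2π × 0.389 = 140°
tan(βl) = -0.838
For a short-circuited stub, Z_in = jZ_0·tan(βl)

Z_in ≈ −j62.8 Ω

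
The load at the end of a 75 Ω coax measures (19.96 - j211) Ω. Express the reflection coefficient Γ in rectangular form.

Γ ≈ 0.734 − j0.591

Γ = (Z_L − Z_0)/(Z_L + Z_0) = (-55.04 − j211)/(94.96 − j211)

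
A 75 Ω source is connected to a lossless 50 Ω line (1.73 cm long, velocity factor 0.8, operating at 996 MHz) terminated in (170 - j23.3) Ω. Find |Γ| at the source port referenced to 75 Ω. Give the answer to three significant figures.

λ = v/f = 0.8·c / 996 MHz = 0.241 m
βl = 2π·l/λ = 2π × 0.0718 = 25.8°
tan(βl) = 0.484
Z_in = Z_0·(Z_L + jZ_0·tanβl)/(Z_0 + jZ_L·tanβl) = 49.8 − j66.2 Ω
Γ_s = (Z_in − Z_s)/(Z_in + Z_s) = (-25.2 − j66.2)/(125 − j66.2), |Γ_s| = 0.501

|Γ| ≈ 0.501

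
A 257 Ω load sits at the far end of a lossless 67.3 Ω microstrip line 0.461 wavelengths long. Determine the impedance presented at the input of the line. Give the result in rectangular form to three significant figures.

βl = 2π × 0.461 = 166°
tan(βl) = tan(166°) = -0.25
Z_in = Z_0·(Z_L + jZ_0·tanβl)/(Z_0 + jZ_L·tanβl)
     = 67.3·(257 − j16.8)/(67.3 − j64.3)

Z_in ≈ 143 + j120 Ω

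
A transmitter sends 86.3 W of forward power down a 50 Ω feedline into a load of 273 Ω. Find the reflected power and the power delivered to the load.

P_reflected ≈ 41.1 W; P_delivered ≈ 45.2 W

Γ = (273 − 50)/(273 + 50) = 0.69
|Γ|² = 0.477
P_refl = |Γ|²·P_inc = 41.1 W, P_del = (1 − |Γ|²)·P_inc = 45.2 W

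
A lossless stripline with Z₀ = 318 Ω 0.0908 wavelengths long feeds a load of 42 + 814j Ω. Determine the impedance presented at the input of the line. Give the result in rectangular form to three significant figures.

Z_in ≈ 141 − j1570 Ω

βl = 2π × 0.0908 = 32.7°
tan(βl) = tan(32.7°) = 0.642
Z_in = Z_0·(Z_L + jZ_0·tanβl)/(Z_0 + jZ_L·tanβl)
     = 318·(42 + j1020)/(-204 + j27)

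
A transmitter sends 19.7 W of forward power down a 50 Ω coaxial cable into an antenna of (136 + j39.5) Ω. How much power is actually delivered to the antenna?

|Γ| = |(86 + j39.5)/(186 + j39.5)| = 0.498
|Γ|² = 0.248
P_refl = |Γ|²·P_inc = 4.88 W, P_del = (1 − |Γ|²)·P_inc = 14.8 W

P_delivered ≈ 14.8 W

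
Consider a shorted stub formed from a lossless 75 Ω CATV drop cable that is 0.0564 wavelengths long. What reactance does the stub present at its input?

βl = 2π × 0.0564 = 20.3°
tan(βl) = 0.37
For a shorted stub, Z_in = jZ_0·tan(βl)

X_in ≈ 27.7 Ω (inductive)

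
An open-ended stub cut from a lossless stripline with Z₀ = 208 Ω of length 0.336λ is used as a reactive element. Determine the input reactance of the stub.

βl = 2π × 0.336 = 121°
tan(βl) = -1.67
For an open-ended stub, Z_in = −jZ_0·cot(βl) = −jZ_0/tan(βl)

X_in ≈ 125 Ω (inductive)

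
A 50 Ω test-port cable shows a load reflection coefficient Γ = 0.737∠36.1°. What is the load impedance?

Z_L = Z_0·(1 + Γ)/(1 − Γ) = 50·(1.6 + j0.434)/(0.405 − j0.434)

Z_L ≈ 64.9 + j123 Ω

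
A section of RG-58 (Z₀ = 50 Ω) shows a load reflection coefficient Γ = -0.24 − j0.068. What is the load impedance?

Z_L ≈ 30.4 − j4.41 Ω

Z_L = Z_0·(1 + Γ)/(1 − Γ) = 50·(0.76 − j0.068)/(1.24 + j0.068)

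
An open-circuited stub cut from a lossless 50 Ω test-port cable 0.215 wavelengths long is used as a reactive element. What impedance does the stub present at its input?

Z_in ≈ −j11.2 Ω

βl = 2π × 0.215 = 77.4°
tan(βl) = 4.47
For an open-circuited stub, Z_in = −jZ_0·cot(βl) = −jZ_0/tan(βl)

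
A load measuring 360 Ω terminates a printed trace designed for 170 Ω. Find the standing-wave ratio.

VSWR ≈ 2.12

Γ = (360 − 170)/(360 + 170) = 0.358
VSWR = (1 + 0.358)/(1 − 0.358)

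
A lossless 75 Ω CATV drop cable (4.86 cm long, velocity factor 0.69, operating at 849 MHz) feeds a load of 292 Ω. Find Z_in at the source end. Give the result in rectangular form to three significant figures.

Z_in ≈ 21.2 − j22.9 Ω

λ = v/f = 0.69·c / 849 MHz = 0.244 m
βl = 2π·l/λ = 2π × 0.199 = 71.8°
tan(βl) = tan(71.8°) = 3.03
Z_in = Z_0·(Z_L + jZ_0·tanβl)/(Z_0 + jZ_L·tanβl)
     = 75·(292 + j228)/(75 + j886)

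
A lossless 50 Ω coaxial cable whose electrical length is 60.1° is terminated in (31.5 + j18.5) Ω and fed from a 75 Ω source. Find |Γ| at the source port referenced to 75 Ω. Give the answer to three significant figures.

|Γ| ≈ 0.121

tan(βl) = 1.74
Z_in = Z_0·(Z_L + jZ_0·tanβl)/(Z_0 + jZ_L·tanβl) = 95.5 + j2.33 Ω
Γ_s = (Z_in − Z_s)/(Z_in + Z_s) = (20.5 + j2.33)/(170 + j2.33), |Γ_s| = 0.121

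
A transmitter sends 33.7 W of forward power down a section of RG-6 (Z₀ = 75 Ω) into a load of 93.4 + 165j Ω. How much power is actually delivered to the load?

P_delivered ≈ 17 W

|Γ| = |(18.4 + j165)/(168.4 + j165)| = 0.704
|Γ|² = 0.496
P_refl = |Γ|²·P_inc = 16.7 W, P_del = (1 − |Γ|²)·P_inc = 17 W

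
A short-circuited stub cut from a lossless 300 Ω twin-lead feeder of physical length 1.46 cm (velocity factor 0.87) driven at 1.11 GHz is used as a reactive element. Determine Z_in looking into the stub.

Z_in ≈ +j123 Ω

λ = v/f = 0.87·c / 1.11 GHz = 0.235 m
βl = 2π·l/λ = 2π × 0.0621 = 22.4°
tan(βl) = 0.411
For a short-circuited stub, Z_in = jZ_0·tan(βl)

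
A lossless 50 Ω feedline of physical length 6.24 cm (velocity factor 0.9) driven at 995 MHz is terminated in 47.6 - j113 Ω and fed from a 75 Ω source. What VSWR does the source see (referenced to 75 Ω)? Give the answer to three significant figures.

λ = v/f = 0.9·c / 995 MHz = 0.271 m
βl = 2π·l/λ = 2π × 0.23 = 82.8°
tan(βl) = 7.9
Z_in = Z_0·(Z_L + jZ_0·tanβl)/(Z_0 + jZ_L·tanβl) = 7.33 + j12 Ω
Γ_s = (Z_in − Z_s)/(Z_in + Z_s) = (-67.7 + j12)/(82.3 + j12), |Γ_s| = 0.826
VSWR = (1 + |Γ_s|)/(1 − |Γ_s|)

VSWR ≈ 10.5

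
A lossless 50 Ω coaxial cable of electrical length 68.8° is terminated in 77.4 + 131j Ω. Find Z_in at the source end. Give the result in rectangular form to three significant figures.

tan(βl) = tan(68.8°) = 2.58
Z_in = Z_0·(Z_L + jZ_0·tanβl)/(Z_0 + jZ_L·tanβl)
     = 50·(77.4 + j260)/(-288 + j200)

Z_in ≈ 12.1 − j36.8 Ω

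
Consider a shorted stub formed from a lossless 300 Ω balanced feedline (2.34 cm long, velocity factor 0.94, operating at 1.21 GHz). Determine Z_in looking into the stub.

λ = v/f = 0.94·c / 1.21 GHz = 0.233 m
βl = 2π·l/λ = 2π × 0.1 = 36.1°
tan(βl) = 0.73
For a shorted stub, Z_in = jZ_0·tan(βl)

Z_in ≈ +j219 Ω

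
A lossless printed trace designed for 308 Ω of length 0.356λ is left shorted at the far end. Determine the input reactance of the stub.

X_in ≈ -392 Ω (capacitive)

βl = 2π × 0.356 = 128°
tan(βl) = -1.27
For a shorted stub, Z_in = jZ_0·tan(βl)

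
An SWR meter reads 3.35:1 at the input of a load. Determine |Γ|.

|Γ| ≈ 0.54

|Γ| = (S − 1)/(S + 1) = (3.35 − 1)/(3.35 + 1) = 2.35/4.35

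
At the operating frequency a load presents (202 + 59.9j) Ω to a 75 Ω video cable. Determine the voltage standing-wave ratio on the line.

VSWR ≈ 2.96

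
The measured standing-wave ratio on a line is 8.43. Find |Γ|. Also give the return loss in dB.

|Γ| ≈ 0.788; return loss ≈ 2.07 dB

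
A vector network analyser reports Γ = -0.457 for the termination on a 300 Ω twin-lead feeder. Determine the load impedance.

Z_L ≈ 112 Ω

Z_L = Z_0·(1 + Γ)/(1 − Γ) = 300·(0.543)/(1.46)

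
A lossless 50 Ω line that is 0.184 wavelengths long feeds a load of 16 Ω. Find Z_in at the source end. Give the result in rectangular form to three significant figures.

βl = 2π × 0.184 = 66.2°
tan(βl) = tan(66.2°) = 2.27
Z_in = Z_0·(Z_L + jZ_0·tanβl)/(Z_0 + jZ_L·tanβl)
     = 50·(16 + j114)/(50 + j36.3)

Z_in ≈ 64.5 + j66.7 Ω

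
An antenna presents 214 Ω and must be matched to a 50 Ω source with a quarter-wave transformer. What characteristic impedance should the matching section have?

Z_qwt = √(Z_0·R_L) = √(50 × 214) = √10700

Z_qwt ≈ 103 Ω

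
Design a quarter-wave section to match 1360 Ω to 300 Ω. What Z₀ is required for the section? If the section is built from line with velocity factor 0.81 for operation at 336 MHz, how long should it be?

Z_qwt ≈ 639 Ω; length ≈ 18.1 cm

Z_qwt = √(Z_0·R_L) = √(300 × 1360) = √408000
λ = 0.81·c/f = 0.723 m, so l = λ/4 = 0.181 m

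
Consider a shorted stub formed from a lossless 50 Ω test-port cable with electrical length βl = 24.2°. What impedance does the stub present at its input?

tan(βl) = 0.449
For a shorted stub, Z_in = jZ_0·tan(βl)

Z_in ≈ +j22.5 Ω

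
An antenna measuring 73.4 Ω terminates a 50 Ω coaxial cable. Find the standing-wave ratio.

VSWR ≈ 1.47

For a purely resistive load, VSWR = R_L/Z_0 or Z_0/R_L (whichever > 1) = 73.4/50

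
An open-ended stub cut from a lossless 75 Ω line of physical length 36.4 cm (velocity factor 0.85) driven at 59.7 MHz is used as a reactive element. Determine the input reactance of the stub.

λ = v/f = 0.85·c / 59.7 MHz = 4.27 m
βl = 2π·l/λ = 2π × 0.0852 = 30.7°
tan(βl) = 0.593
For an open-ended stub, Z_in = −jZ_0·cot(βl) = −jZ_0/tan(βl)

X_in ≈ -126 Ω (capacitive)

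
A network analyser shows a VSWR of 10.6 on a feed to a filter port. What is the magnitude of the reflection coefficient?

|Γ| = (S − 1)/(S + 1) = (10.6 − 1)/(10.6 + 1) = 9.6/11.6

|Γ| ≈ 0.828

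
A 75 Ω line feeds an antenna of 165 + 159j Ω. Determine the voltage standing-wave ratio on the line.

VSWR ≈ 4.47

Γ = (Z_L − Z_0)/(Z_L + Z_0) = (90 + j159)/(240 + j159)
|Γ| = 183/288 = 0.635
VSWR = (1 + |Γ|)/(1 − |Γ|) = 1.63/0.365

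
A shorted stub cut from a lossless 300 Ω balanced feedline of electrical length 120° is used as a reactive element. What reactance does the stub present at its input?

X_in ≈ -520 Ω (capacitive)

tan(βl) = -1.73
For a shorted stub, Z_in = jZ_0·tan(βl)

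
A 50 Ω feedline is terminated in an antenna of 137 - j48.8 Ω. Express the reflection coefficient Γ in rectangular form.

Γ = (Z_L − Z_0)/(Z_L + Z_0) = (87 − j48.8)/(187 − j48.8)

Γ ≈ 0.499 − j0.131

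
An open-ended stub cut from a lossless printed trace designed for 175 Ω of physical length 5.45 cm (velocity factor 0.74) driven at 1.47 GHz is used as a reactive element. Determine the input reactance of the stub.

λ = v/f = 0.74·c / 1.47 GHz = 0.151 m
βl = 2π·l/λ = 2π × 0.361 = 130°
tan(βl) = -1.2
For an open-ended stub, Z_in = −jZ_0·cot(βl) = −jZ_0/tan(βl)

X_in ≈ 146 Ω (inductive)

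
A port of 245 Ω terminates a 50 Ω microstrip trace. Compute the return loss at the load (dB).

Γ = (245 − 50)/(245 + 50) = 0.661
RL = −20·log₁₀|Γ| = −20·log₁₀(0.661)

RL ≈ 3.6 dB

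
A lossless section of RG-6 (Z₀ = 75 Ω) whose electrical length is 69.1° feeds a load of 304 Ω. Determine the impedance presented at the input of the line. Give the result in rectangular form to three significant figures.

Z_in ≈ 21 − j26.7 Ω

tan(βl) = tan(69.1°) = 2.62
Z_in = Z_0·(Z_L + jZ_0·tanβl)/(Z_0 + jZ_L·tanβl)
     = 75·(304 + j196)/(75 + j796)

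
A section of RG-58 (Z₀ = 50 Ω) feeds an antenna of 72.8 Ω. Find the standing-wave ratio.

Γ = (72.8 − 50)/(72.8 + 50) = 0.186
VSWR = (1 + 0.186)/(1 − 0.186)

VSWR ≈ 1.46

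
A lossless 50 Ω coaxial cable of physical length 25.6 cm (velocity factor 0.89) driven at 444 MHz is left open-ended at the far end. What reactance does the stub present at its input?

λ = v/f = 0.89·c / 444 MHz = 0.601 m
βl = 2π·l/λ = 2π × 0.426 = 153°
tan(βl) = -0.504
For an open-ended stub, Z_in = −jZ_0·cot(βl) = −jZ_0/tan(βl)

X_in ≈ 99.2 Ω (inductive)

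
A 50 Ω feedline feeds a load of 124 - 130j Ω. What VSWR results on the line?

Γ = (Z_L − Z_0)/(Z_L + Z_0) = (74 − j130)/(174 − j130)
|Γ| = 150/217 = 0.689
VSWR = (1 + |Γ|)/(1 − |Γ|) = 1.69/0.311

VSWR ≈ 5.42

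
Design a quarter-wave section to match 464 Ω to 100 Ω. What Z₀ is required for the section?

Z_qwt ≈ 215 Ω

Z_qwt = √(Z_0·R_L) = √(100 × 464) = √46400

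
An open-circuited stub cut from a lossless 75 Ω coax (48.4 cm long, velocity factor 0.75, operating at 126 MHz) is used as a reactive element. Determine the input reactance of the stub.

X_in ≈ 9.97 Ω (inductive)

λ = v/f = 0.75·c / 126 MHz = 1.79 m
βl = 2π·l/λ = 2π × 0.271 = 97.6°
tan(βl) = -7.52
For an open-circuited stub, Z_in = −jZ_0·cot(βl) = −jZ_0/tan(βl)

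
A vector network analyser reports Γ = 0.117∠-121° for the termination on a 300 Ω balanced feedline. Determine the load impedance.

Z_L ≈ 261 − j53.1 Ω

Z_L = Z_0·(1 + Γ)/(1 − Γ) = 300·(0.94 − j0.1)/(1.06 + j0.1)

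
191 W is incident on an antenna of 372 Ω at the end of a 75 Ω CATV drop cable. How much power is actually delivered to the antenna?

Γ = (372 − 75)/(372 + 75) = 0.664
|Γ|² = 0.441
P_refl = |Γ|²·P_inc = 84.3 W, P_del = (1 − |Γ|²)·P_inc = 107 W

P_delivered ≈ 107 W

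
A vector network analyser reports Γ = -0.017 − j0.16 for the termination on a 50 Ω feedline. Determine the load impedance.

Z_L ≈ 46 − j15.1 Ω

Z_L = Z_0·(1 + Γ)/(1 − Γ) = 50·(0.983 − j0.16)/(1.02 + j0.16)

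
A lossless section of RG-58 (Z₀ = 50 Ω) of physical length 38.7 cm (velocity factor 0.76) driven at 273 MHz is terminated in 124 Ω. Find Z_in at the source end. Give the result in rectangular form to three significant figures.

λ = v/f = 0.76·c / 273 MHz = 0.835 m
βl = 2π·l/λ = 2π × 0.463 = 167°
tan(βl) = tan(167°) = -0.234
Z_in = Z_0·(Z_L + jZ_0·tanβl)/(Z_0 + jZ_L·tanβl)
     = 50·(124 − j11.7)/(50 − j29)

Z_in ≈ 97.8 + j45.1 Ω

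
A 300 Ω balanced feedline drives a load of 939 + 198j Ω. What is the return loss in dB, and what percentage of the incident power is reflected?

RL ≈ 5.46 dB; 28.4% of incident power reflected

Γ = (639 + j198)/(1239 + j198), |Γ| = 0.533
RL = −20·log₁₀(0.533) = 5.46 dB
P_refl/P_inc = |Γ|² = 0.284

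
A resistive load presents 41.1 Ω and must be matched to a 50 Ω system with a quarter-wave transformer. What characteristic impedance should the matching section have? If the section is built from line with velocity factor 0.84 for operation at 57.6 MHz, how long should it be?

Z_qwt ≈ 45.3 Ω; length ≈ 1.09 m

Z_qwt = √(Z_0·R_L) = √(50 × 41.1) = √2055
λ = 0.84·c/f = 4.38 m, so l = λ/4 = 1.09 m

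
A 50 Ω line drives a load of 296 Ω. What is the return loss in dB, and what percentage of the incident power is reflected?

Γ = (296 − 50)/(296 + 50) = 0.711
RL = −20·log₁₀(0.711) = 2.96 dB
P_refl/P_inc = |Γ|² = 0.505

RL ≈ 2.96 dB; 50.5% of incident power reflected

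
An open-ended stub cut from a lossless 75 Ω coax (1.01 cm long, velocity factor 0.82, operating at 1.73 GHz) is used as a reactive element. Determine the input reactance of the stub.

X_in ≈ -157 Ω (capacitive)

λ = v/f = 0.82·c / 1.73 GHz = 0.142 m
βl = 2π·l/λ = 2π × 0.071 = 25.6°
tan(βl) = 0.478
For an open-ended stub, Z_in = −jZ_0·cot(βl) = −jZ_0/tan(βl)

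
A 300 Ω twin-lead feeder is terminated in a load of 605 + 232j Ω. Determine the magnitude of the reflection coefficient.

|Γ| ≈ 0.41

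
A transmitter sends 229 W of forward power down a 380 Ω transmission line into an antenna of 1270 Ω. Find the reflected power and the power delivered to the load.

P_reflected ≈ 66.6 W; P_delivered ≈ 162 W

Γ = (1270 − 380)/(1270 + 380) = 0.539
|Γ|² = 0.291
P_refl = |Γ|²·P_inc = 66.6 W, P_del = (1 − |Γ|²)·P_inc = 162 W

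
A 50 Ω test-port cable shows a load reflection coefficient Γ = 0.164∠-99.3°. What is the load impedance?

Z_L = Z_0·(1 + Γ)/(1 − Γ) = 50·(0.973 − j0.162)/(1.03 + j0.162)

Z_L ≈ 45.1 − j15 Ω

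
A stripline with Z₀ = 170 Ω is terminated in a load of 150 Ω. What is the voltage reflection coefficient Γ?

Γ = (Z_L − Z_0)/(Z_L + Z_0) = (150 − 170)/(150 + 170) = -20/320

Γ = -0.0625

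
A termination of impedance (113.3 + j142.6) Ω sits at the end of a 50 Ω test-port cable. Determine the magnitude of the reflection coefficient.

|Γ| ≈ 0.72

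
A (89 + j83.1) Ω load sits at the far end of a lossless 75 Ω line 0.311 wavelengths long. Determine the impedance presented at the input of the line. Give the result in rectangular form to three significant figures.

Z_in ≈ 28 − j5.45 Ω

βl = 2π × 0.311 = 112°
tan(βl) = tan(112°) = -2.48
Z_in = Z_0·(Z_L + jZ_0·tanβl)/(Z_0 + jZ_L·tanβl)
     = 75·(89 − j103)/(281 − j221)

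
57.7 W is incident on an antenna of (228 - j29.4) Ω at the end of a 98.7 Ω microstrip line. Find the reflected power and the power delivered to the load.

|Γ| = |(129.3 − j29.4)/(326.7 − j29.4)| = 0.404
|Γ|² = 0.163
P_refl = |Γ|²·P_inc = 9.43 W, P_del = (1 − |Γ|²)·P_inc = 48.3 W

P_reflected ≈ 9.43 W; P_delivered ≈ 48.3 W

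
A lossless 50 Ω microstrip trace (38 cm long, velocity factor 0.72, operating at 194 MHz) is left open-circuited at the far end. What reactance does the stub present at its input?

λ = v/f = 0.72·c / 194 MHz = 1.11 m
βl = 2π·l/λ = 2π × 0.341 = 123°
tan(βl) = -1.55
For an open-circuited stub, Z_in = −jZ_0·cot(βl) = −jZ_0/tan(βl)

X_in ≈ 32.3 Ω (inductive)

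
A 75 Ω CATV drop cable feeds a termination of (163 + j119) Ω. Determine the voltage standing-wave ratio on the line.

VSWR ≈ 3.51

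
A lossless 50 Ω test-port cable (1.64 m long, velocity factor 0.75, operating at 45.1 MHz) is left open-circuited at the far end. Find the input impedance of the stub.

Z_in ≈ +j27 Ω

λ = v/f = 0.75·c / 45.1 MHz = 4.99 m
βl = 2π·l/λ = 2π × 0.329 = 118°
tan(βl) = -1.85
For an open-circuited stub, Z_in = −jZ_0·cot(βl) = −jZ_0/tan(βl)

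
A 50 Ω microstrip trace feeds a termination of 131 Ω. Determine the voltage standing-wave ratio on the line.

For a purely resistive load, VSWR = R_L/Z_0 or Z_0/R_L (whichever > 1) = 131/50

VSWR ≈ 2.62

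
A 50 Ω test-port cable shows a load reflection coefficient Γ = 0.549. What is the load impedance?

Z_L = Z_0·(1 + Γ)/(1 − Γ) = 50·(1.55)/(0.451)

Z_L ≈ 172 Ω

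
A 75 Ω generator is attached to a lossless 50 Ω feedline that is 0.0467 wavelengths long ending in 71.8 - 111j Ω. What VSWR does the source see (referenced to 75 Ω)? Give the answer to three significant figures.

VSWR ≈ 5.1

βl = 2π × 0.0467 = 16.8°
tan(βl) = 0.302
Z_in = Z_0·(Z_L + jZ_0·tanβl)/(Z_0 + jZ_L·tanβl) = 26.3 − j64.2 Ω
Γ_s = (Z_in − Z_s)/(Z_in + Z_s) = (-48.7 − j64.2)/(101 − j64.2), |Γ_s| = 0.672
VSWR = (1 + |Γ_s|)/(1 − |Γ_s|)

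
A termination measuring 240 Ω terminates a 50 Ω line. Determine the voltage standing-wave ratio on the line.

VSWR ≈ 4.8

Γ = (240 − 50)/(240 + 50) = 0.655
VSWR = (1 + 0.655)/(1 − 0.655)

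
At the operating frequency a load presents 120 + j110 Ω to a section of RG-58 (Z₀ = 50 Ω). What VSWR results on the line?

VSWR ≈ 4.62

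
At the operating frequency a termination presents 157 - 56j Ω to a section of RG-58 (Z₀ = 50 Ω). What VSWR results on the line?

Γ = (Z_L − Z_0)/(Z_L + Z_0) = (107 − j56)/(207 − j56)
|Γ| = 121/214 = 0.563
VSWR = (1 + |Γ|)/(1 − |Γ|) = 1.56/0.437

VSWR ≈ 3.58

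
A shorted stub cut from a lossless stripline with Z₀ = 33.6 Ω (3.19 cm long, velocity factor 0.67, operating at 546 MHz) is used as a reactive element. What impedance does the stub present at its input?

λ = v/f = 0.67·c / 546 MHz = 0.368 m
βl = 2π·l/λ = 2π × 0.0867 = 31.2°
tan(βl) = 0.606
For a shorted stub, Z_in = jZ_0·tan(βl)

Z_in ≈ +j20.3 Ω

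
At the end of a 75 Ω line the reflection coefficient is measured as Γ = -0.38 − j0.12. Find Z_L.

Z_L ≈ 32.9 − j9.38 Ω

Z_L = Z_0·(1 + Γ)/(1 − Γ) = 75·(0.62 − j0.12)/(1.38 + j0.12)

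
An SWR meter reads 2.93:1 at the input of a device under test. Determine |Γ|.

|Γ| ≈ 0.491

|Γ| = (S − 1)/(S + 1) = (2.93 − 1)/(2.93 + 1) = 1.93/3.93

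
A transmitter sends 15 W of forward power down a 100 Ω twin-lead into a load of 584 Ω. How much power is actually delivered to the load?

P_delivered ≈ 7.49 W

Γ = (584 − 100)/(584 + 100) = 0.708
|Γ|² = 0.501
P_refl = |Γ|²·P_inc = 7.51 W, P_del = (1 − |Γ|²)·P_inc = 7.49 W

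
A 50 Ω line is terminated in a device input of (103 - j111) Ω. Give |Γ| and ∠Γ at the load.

Γ ≈ 0.651 ∠ -28.5°

Γ = (Z_L − Z_0)/(Z_L + Z_0) = (53 − j111)/(153 − j111)
|Γ| = 123/189 = 0.651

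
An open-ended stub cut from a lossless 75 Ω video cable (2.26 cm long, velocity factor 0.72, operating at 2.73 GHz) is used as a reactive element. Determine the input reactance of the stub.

X_in ≈ 17.1 Ω (inductive)

λ = v/f = 0.72·c / 2.73 GHz = 0.0791 m
βl = 2π·l/λ = 2π × 0.286 = 103°
tan(βl) = -4.39
For an open-ended stub, Z_in = −jZ_0·cot(βl) = −jZ_0/tan(βl)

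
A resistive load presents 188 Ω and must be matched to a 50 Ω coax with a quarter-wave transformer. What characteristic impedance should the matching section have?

Z_qwt = √(Z_0·R_L) = √(50 × 188) = √9400

Z_qwt ≈ 97 Ω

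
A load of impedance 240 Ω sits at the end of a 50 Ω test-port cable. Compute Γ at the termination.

Γ = 0.655

Γ = (Z_L − Z_0)/(Z_L + Z_0) = (240 − 50)/(240 + 50) = 190/290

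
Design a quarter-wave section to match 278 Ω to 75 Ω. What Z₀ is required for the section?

Z_qwt ≈ 144 Ω

Z_qwt = √(Z_0·R_L) = √(75 × 278) = √20850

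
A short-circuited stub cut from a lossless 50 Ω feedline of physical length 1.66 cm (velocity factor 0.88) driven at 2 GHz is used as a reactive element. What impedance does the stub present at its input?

λ = v/f = 0.88·c / 2 GHz = 0.132 m
βl = 2π·l/λ = 2π × 0.126 = 45.3°
tan(βl) = 1.01
For a short-circuited stub, Z_in = jZ_0·tan(βl)

Z_in ≈ +j50.5 Ω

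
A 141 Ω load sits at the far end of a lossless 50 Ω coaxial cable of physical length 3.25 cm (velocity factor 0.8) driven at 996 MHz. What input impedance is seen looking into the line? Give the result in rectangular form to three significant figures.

Z_in ≈ 28.7 − j35.2 Ω

λ = v/f = 0.8·c / 996 MHz = 0.241 m
βl = 2π·l/λ = 2π × 0.135 = 48.6°
tan(βl) = tan(48.6°) = 1.13
Z_in = Z_0·(Z_L + jZ_0·tanβl)/(Z_0 + jZ_L·tanβl)
     = 50·(141 + j56.6)/(50 + j160)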